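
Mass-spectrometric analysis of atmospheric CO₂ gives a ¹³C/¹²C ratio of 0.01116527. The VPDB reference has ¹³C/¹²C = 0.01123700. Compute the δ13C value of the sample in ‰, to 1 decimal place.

δ13C = (R_sample / R_standard − 1) × 1000
R_sample / R_standard = 0.01116527 / 0.01123700 = 0.993617
δ13C = (0.993617 − 1) × 1000 = -6.38‰

-6.4‰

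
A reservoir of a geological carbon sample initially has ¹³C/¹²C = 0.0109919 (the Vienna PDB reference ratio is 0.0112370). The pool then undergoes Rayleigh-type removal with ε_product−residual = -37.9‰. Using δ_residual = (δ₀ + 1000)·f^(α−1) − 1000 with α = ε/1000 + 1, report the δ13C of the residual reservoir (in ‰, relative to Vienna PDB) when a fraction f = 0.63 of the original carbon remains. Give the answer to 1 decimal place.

-4.5‰

δ₀ = (0.0109919/0.0112370 − 1)×1000 = (0.978188 − 1)×1000 = -21.812‰
α − 1 = ε/1000 = -0.0379
f^(α−1) = 0.63^(-0.0379) = 1.017665
δ_res = (-21.812 + 1000) × 1.017665 − 1000 = 995.468 − 1000 = -4.53‰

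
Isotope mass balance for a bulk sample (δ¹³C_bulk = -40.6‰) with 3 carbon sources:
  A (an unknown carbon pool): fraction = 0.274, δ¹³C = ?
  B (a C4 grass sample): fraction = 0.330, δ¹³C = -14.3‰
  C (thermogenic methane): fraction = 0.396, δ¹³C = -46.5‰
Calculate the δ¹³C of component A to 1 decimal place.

-63.7‰

Isotope mass balance: δ_bulk = Σ fᵢ·δᵢ.
-40.6 = 0.274×δ_A + 0.330×(-14.3) + 0.396×(-46.5)
0.274·δ_A = -40.6 − (-23.133) = -17.467
δ_A = -17.467 / 0.274 = -63.75‰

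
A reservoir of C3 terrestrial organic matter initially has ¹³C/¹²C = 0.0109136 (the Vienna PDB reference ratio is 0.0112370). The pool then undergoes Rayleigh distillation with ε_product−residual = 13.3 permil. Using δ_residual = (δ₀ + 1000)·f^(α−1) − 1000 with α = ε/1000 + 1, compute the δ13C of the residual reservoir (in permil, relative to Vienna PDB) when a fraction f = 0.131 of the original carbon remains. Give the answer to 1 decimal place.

δ₀ = (0.0109136/0.0112370 − 1)×1000 = (0.971220 − 1)×1000 = -28.780 permil
α − 1 = ε/1000 = 0.0133
f^(α−1) = 0.131^(0.0133) = 0.973329
δ_res = (-28.780 + 1000) × 0.973329 − 1000 = 945.317 − 1000 = -54.68 permil

-54.7 permil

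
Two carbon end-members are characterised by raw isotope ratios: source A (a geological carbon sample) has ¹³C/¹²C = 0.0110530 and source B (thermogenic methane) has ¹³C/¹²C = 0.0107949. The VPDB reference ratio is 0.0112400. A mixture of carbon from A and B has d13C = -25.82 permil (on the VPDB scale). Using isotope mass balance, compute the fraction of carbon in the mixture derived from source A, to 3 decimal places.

δ_A = (0.0110530/0.0112400 − 1)×1000 = (0.983363 − 1)×1000 = -16.637 permil
δ_B = (0.0107949/0.0112400 − 1)×1000 = (0.960400 − 1)×1000 = -39.600 permil
f_A = (δ_mix − δ_B)/(δ_A − δ_B) = (-25.82 − (-39.600))/(-16.637 − (-39.600))
f_A = 13.780 / 22.963 = 0.6001

0.600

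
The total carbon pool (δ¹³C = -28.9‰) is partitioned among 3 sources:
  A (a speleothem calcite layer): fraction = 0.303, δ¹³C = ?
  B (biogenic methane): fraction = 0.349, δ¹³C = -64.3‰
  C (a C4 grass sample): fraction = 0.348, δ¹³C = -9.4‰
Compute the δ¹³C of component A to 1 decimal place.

Isotope mass balance: δ_bulk = Σ fᵢ·δᵢ.
-28.9 = 0.303×δ_A + 0.349×(-64.3) + 0.348×(-9.4)
0.303·δ_A = -28.9 − (-25.712) = -3.188
δ_A = -3.188 / 0.303 = -10.52‰

-10.5‰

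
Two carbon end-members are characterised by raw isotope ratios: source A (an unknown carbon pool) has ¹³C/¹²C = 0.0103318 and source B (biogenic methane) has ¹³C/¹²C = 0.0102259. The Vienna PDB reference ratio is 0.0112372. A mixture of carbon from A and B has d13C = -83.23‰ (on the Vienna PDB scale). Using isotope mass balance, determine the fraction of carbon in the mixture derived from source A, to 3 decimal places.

0.718

δ_A = (0.0103318/0.0112372 − 1)×1000 = (0.919428 − 1)×1000 = -80.572‰
δ_B = (0.0102259/0.0112372 − 1)×1000 = (0.910004 − 1)×1000 = -89.996‰
f_A = (δ_mix − δ_B)/(δ_A − δ_B) = (-83.23 − (-89.996))/(-80.572 − (-89.996))
f_A = 6.766 / 9.424 = 0.7179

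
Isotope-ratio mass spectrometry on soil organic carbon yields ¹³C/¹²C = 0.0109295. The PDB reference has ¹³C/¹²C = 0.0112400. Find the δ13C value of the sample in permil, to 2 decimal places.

-27.62 permil

δ13C = (R_sample / R_standard − 1) × 1000
R_sample / R_standard = 0.0109295 / 0.0112400 = 0.972375
δ13C = (0.972375 − 1) × 1000 = -27.625 permil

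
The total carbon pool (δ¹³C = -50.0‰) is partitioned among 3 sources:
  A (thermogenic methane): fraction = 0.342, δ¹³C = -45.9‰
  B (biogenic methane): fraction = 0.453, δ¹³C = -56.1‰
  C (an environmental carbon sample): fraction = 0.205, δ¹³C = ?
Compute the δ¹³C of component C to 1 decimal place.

-43.4‰

Isotope mass balance: δ_bulk = Σ fᵢ·δᵢ.
-50.0 = 0.342×(-45.9) + 0.453×(-56.1) + 0.205×δ_C
0.205·δ_C = -50.0 − (-41.111) = -8.889
δ_C = -8.889 / 0.205 = -43.36‰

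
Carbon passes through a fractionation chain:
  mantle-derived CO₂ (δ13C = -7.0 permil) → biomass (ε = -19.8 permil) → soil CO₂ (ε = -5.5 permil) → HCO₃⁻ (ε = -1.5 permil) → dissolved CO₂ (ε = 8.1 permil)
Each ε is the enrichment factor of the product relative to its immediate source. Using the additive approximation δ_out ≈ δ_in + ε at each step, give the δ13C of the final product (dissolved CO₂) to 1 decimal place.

-25.7 permil

step 1: δ ≈ -7.0 + (-19.8) = -26.8 permil
step 2: δ ≈ -26.8 + (-5.5) = -32.3 permil
step 3: δ ≈ -32.3 + (-1.5) = -33.8 permil
step 4: δ ≈ -33.8 + (8.1) = -25.7 permil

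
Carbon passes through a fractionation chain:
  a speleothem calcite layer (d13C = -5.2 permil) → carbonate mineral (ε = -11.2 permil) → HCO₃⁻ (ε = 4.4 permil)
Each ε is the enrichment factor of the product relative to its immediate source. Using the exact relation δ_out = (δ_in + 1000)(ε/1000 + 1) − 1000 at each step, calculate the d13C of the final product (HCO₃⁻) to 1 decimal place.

-12.0 permil

step 1: δ = (-5.20 + 1000)·(-11.2/1000 + 1) − 1000 = -16.34 permil
step 2: δ = (-16.34 + 1000)·(4.4/1000 + 1) − 1000 = -12.01 permil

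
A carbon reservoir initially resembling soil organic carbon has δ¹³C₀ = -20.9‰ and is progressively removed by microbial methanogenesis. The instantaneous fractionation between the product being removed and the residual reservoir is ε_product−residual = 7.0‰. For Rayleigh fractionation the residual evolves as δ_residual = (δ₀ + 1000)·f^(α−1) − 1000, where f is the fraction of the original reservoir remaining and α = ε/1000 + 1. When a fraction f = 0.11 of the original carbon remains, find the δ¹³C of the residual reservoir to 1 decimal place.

-35.9‰

Rayleigh residual: δ_res = (δ₀ + 1000)·f^(α−1) − 1000
α = ε/1000 + 1 = 1.00700, so α − 1 = 0.00700
f^(α−1) = 0.11^(0.00700) = 0.984668
δ_res = (-20.9 + 1000) × 0.984668 − 1000 = 964.088 − 1000 = -35.91‰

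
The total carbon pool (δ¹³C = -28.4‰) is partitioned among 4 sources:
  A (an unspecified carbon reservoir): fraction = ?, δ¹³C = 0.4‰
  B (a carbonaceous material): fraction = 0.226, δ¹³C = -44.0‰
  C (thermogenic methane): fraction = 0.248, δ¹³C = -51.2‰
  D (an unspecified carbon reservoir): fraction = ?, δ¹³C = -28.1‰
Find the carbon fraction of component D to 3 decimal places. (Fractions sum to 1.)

Let f_D and f_A be the unknown fractions; fractions sum to 1 so f_D + f_A = 0.526.
Mass balance: Σ fᵢ·δᵢ = δ_bulk ⇒ f_D·(-28.1) + f_A·(0.4) = -28.4 − (-22.642) = -5.758
Substitute f_A = 0.526 − f_D:
f_D·(-28.1 − 0.4) = -5.758 − 0.526×(0.4) = -5.969
f_D = -5.969 / -28.5 = 0.2094

0.209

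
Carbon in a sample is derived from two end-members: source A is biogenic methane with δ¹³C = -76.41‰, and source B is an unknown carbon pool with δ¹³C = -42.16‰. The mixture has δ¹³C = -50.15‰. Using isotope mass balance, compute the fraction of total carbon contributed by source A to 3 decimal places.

0.233

δ_mix = f_A·δ_A + (1 − f_A)·δ_B  ⇒  f_A = (δ_mix − δ_B)/(δ_A − δ_B)
f_A = (-50.15 − (-42.16)) / (-76.41 − (-42.16))
f_A = -7.99 / -34.25 = 0.2333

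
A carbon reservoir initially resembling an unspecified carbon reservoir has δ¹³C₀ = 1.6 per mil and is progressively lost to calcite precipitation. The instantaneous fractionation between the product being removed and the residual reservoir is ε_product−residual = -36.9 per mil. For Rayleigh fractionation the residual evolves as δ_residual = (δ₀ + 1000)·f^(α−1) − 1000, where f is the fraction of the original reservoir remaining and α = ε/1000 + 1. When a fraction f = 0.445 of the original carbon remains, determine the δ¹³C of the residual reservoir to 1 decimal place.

32.0 per mil

Rayleigh residual: δ_res = (δ₀ + 1000)·f^(α−1) − 1000
α = ε/1000 + 1 = 0.96310, so α − 1 = -0.03690
f^(α−1) = 0.445^(-0.03690) = 1.030328
δ_res = (1.6 + 1000) × 1.030328 − 1000 = 1031.977 − 1000 = 31.98 per mil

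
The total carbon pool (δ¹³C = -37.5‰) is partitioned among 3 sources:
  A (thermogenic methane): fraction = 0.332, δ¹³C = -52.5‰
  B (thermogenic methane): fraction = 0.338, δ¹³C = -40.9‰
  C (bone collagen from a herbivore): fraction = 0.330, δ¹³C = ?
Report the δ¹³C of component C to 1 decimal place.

-18.9‰

Isotope mass balance: δ_bulk = Σ fᵢ·δᵢ.
-37.5 = 0.332×(-52.5) + 0.338×(-40.9) + 0.330×δ_C
0.330·δ_C = -37.5 − (-31.254) = -6.246
δ_C = -6.246 / 0.330 = -18.93‰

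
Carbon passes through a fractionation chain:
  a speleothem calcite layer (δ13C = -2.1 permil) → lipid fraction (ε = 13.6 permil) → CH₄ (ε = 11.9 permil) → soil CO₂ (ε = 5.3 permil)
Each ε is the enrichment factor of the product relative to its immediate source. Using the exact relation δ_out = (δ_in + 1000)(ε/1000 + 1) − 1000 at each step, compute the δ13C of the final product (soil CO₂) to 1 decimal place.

28.9 permil

step 1: δ = (-2.10 + 1000)·(13.6/1000 + 1) − 1000 = 11.47 permil
step 2: δ = (11.47 + 1000)·(11.9/1000 + 1) − 1000 = 23.51 permil
step 3: δ = (23.51 + 1000)·(5.3/1000 + 1) − 1000 = 28.93 permil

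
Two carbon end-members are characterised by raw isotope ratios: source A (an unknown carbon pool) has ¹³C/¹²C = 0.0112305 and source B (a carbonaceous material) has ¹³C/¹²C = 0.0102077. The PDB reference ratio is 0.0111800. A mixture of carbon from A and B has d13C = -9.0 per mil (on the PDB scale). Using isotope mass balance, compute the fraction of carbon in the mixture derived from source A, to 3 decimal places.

δ_A = (0.0112305/0.0111800 − 1)×1000 = (1.004517 − 1)×1000 = 4.517 per mil
δ_B = (0.0102077/0.0111800 − 1)×1000 = (0.913032 − 1)×1000 = -86.968 per mil
f_A = (δ_mix − δ_B)/(δ_A − δ_B) = (-9.0 − (-86.968))/(4.517 − (-86.968))
f_A = 77.968 / 91.485 = 0.8522

0.852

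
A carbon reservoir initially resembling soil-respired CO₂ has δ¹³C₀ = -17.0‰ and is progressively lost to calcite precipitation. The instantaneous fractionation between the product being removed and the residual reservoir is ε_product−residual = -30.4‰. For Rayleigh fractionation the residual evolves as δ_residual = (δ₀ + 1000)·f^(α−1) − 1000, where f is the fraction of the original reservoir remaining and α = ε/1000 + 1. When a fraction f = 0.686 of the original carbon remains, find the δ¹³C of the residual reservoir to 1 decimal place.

Rayleigh residual: δ_res = (δ₀ + 1000)·f^(α−1) − 1000
α = ε/1000 + 1 = 0.96960, so α − 1 = -0.03040
f^(α−1) = 0.686^(-0.03040) = 1.011523
δ_res = (-17.0 + 1000) × 1.011523 − 1000 = 994.327 − 1000 = -5.67‰

-5.7‰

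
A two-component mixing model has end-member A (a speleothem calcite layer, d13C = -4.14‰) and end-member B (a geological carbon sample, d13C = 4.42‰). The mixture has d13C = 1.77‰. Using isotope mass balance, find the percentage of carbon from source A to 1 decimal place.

31.0%

δ_mix = f_A·δ_A + (1 − f_A)·δ_B  ⇒  f_A = (δ_mix − δ_B)/(δ_A − δ_B)
f_A = (1.77 − (4.42)) / (-4.14 − (4.42))
f_A = -2.65 / -8.56 = 0.3096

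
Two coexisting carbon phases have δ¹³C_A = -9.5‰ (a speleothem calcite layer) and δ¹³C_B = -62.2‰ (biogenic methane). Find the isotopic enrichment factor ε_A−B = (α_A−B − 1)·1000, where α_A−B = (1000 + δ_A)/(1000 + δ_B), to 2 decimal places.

α_A−B = (1000 + -9.5) / (1000 + -62.2) = 990.5 / 937.8 = 1.056195
ε_A−B = (1.056195 − 1) × 1000 = 56.195‰
(The approximation ε ≈ δ_A − δ_B would give 52.7‰.)

56.20‰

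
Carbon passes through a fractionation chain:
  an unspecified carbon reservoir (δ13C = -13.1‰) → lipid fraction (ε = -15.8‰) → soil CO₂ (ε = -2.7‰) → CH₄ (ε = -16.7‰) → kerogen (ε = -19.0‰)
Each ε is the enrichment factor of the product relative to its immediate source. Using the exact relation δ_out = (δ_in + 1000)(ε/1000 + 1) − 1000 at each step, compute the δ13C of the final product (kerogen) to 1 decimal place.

step 1: δ = (-13.10 + 1000)·(-15.8/1000 + 1) − 1000 = -28.69‰
step 2: δ = (-28.69 + 1000)·(-2.7/1000 + 1) − 1000 = -31.32‰
step 3: δ = (-31.32 + 1000)·(-16.7/1000 + 1) − 1000 = -47.49‰
step 4: δ = (-47.49 + 1000)·(-19.0/1000 + 1) − 1000 = -65.59‰

-65.6‰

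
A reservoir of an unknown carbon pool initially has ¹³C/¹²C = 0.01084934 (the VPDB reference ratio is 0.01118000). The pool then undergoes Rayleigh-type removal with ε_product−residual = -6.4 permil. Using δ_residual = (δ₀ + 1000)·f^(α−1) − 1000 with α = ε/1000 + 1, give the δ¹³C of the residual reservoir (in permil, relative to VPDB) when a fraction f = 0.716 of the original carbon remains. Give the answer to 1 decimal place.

δ₀ = (0.01084934/0.01118000 − 1)×1000 = (0.970424 − 1)×1000 = -29.576 permil
α − 1 = ε/1000 = -0.0064
f^(α−1) = 0.716^(-0.0064) = 1.002140
δ_res = (-29.576 + 1000) × 1.002140 − 1000 = 972.501 − 1000 = -27.50 permil

-27.5 permil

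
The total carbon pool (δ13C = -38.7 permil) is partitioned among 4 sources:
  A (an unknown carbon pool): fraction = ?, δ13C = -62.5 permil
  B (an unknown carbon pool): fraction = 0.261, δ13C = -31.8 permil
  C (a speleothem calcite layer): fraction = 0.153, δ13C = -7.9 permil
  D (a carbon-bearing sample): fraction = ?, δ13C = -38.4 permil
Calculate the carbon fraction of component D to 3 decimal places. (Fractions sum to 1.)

0.308

Let f_D and f_A be the unknown fractions; fractions sum to 1 so f_D + f_A = 0.586.
Mass balance: Σ fᵢ·δᵢ = δ_bulk ⇒ f_D·(-38.4) + f_A·(-62.5) = -38.7 − (-9.509) = -29.192
Substitute f_A = 0.586 − f_D:
f_D·(-38.4 − -62.5) = -29.192 − 0.586×(-62.5) = 7.433
f_D = 7.433 / 24.1 = 0.3084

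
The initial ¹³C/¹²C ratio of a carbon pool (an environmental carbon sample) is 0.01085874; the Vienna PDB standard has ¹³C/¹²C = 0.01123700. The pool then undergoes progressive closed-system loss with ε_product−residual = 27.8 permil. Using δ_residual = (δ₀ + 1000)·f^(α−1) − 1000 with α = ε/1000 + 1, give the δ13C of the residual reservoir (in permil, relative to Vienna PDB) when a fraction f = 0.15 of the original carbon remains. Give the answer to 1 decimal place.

-83.3 permil

δ₀ = (0.01085874/0.01123700 − 1)×1000 = (0.966338 − 1)×1000 = -33.662 permil
α − 1 = ε/1000 = 0.0278
f^(α−1) = 0.15^(0.0278) = 0.948627
δ_res = (-33.662 + 1000) × 0.948627 − 1000 = 916.694 − 1000 = -83.31 permil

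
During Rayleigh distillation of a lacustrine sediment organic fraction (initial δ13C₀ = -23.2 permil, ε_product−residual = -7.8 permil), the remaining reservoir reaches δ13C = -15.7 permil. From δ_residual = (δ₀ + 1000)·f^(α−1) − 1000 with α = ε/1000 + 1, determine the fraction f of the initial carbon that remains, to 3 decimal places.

0.375

α − 1 = ε/1000 = -0.0078
(δ_res + 1000)/(δ₀ + 1000) = (-15.7 + 1000)/(-23.2 + 1000) = 984.3/976.8 = 1.007678
f = 1.007678^(1/-0.0078) = exp(ln(1.007678)/-0.0078) = exp(0.00765/-0.0078)
f = exp(-0.9806) = 0.3751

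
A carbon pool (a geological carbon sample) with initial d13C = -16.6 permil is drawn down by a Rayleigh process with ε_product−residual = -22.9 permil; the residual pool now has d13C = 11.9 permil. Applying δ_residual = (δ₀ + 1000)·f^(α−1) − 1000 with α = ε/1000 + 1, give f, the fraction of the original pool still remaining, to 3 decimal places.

0.287

α − 1 = ε/1000 = -0.0229
(δ_res + 1000)/(δ₀ + 1000) = (11.9 + 1000)/(-16.6 + 1000) = 1011.9/983.4 = 1.028981
f = 1.028981^(1/-0.0229) = exp(ln(1.028981)/-0.0229) = exp(0.02857/-0.0229)
f = exp(-1.2476) = 0.2872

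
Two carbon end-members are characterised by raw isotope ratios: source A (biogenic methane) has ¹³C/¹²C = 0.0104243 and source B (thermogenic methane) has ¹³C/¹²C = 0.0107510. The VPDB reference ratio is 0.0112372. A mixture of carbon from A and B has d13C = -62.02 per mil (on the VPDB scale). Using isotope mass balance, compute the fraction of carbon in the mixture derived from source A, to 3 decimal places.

δ_A = (0.0104243/0.0112372 − 1)×1000 = (0.927660 − 1)×1000 = -72.340 per mil
δ_B = (0.0107510/0.0112372 − 1)×1000 = (0.956733 − 1)×1000 = -43.267 per mil
f_A = (δ_mix − δ_B)/(δ_A − δ_B) = (-62.02 − (-43.267))/(-72.340 − (-43.267))
f_A = -18.753 / -29.073 = 0.6450

0.645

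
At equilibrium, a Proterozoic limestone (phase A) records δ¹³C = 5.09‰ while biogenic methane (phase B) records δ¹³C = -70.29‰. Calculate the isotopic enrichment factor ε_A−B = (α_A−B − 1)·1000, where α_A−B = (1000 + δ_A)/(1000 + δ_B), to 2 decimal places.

α_A−B = (1000 + 5.09) / (1000 + -70.29) = 1005.09 / 929.71 = 1.081079
ε_A−B = (1.081079 − 1) × 1000 = 81.079‰
(The approximation ε ≈ δ_A − δ_B would give 75.38‰.)

81.08‰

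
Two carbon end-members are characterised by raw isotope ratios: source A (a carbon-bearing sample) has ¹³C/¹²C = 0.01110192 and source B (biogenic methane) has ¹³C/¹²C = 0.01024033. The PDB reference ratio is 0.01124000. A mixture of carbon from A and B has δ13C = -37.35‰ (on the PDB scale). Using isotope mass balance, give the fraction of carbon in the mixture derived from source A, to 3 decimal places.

0.673

δ_A = (0.01110192/0.01124000 − 1)×1000 = (0.987715 − 1)×1000 = -12.285‰
δ_B = (0.01024033/0.01124000 − 1)×1000 = (0.911061 − 1)×1000 = -88.939‰
f_A = (δ_mix − δ_B)/(δ_A − δ_B) = (-37.35 − (-88.939))/(-12.285 − (-88.939))
f_A = 51.589 / 76.654 = 0.6730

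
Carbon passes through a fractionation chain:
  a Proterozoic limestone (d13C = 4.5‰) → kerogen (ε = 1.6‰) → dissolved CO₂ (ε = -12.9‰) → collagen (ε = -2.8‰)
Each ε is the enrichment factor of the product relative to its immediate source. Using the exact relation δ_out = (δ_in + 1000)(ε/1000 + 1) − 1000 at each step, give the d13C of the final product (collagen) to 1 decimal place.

-9.7‰

step 1: δ = (4.50 + 1000)·(1.6/1000 + 1) − 1000 = 6.11‰
step 2: δ = (6.11 + 1000)·(-12.9/1000 + 1) − 1000 = -6.87‰
step 3: δ = (-6.87 + 1000)·(-2.8/1000 + 1) − 1000 = -9.65‰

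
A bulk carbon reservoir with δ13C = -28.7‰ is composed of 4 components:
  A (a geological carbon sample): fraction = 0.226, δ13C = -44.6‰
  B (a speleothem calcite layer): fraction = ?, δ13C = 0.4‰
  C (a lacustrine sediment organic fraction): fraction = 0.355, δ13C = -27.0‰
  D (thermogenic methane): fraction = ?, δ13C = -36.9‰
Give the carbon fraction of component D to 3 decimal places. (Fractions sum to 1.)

Let f_D and f_B be the unknown fractions; fractions sum to 1 so f_D + f_B = 0.419.
Mass balance: Σ fᵢ·δᵢ = δ_bulk ⇒ f_D·(-36.9) + f_B·(0.4) = -28.7 − (-19.665) = -9.035
Substitute f_B = 0.419 − f_D:
f_D·(-36.9 − 0.4) = -9.035 − 0.419×(0.4) = -9.203
f_D = -9.203 / -37.3 = 0.2467

0.247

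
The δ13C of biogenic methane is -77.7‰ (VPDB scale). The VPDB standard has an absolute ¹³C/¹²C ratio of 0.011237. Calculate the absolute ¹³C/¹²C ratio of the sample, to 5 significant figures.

R_sample = R_standard × (δ13C/1000 + 1)
R_sample = 0.011237 × (-77.7/1000 + 1) = 0.011237 × 0.922300
R_sample = 0.0103639

0.010364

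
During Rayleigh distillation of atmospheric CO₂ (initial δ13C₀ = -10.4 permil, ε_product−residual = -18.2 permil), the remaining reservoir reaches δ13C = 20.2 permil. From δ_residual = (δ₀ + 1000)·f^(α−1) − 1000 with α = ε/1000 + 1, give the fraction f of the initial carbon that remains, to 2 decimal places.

α − 1 = ε/1000 = -0.0182
(δ_res + 1000)/(δ₀ + 1000) = (20.2 + 1000)/(-10.4 + 1000) = 1020.2/989.6 = 1.030922
f = 1.030922^(1/-0.0182) = exp(ln(1.030922)/-0.0182) = exp(0.03045/-0.0182)
f = exp(-1.6732) = 0.1876

0.19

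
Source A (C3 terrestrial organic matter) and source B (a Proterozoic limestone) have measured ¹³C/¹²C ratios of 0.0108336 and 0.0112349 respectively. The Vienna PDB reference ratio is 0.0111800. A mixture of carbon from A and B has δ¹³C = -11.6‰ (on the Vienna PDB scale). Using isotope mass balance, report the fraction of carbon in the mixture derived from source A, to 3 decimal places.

0.460

δ_A = (0.0108336/0.0111800 − 1)×1000 = (0.969016 − 1)×1000 = -30.984‰
δ_B = (0.0112349/0.0111800 − 1)×1000 = (1.004911 − 1)×1000 = 4.911‰
f_A = (δ_mix − δ_B)/(δ_A − δ_B) = (-11.6 − (4.911))/(-30.984 − (4.911))
f_A = -16.511 / -35.894 = 0.4600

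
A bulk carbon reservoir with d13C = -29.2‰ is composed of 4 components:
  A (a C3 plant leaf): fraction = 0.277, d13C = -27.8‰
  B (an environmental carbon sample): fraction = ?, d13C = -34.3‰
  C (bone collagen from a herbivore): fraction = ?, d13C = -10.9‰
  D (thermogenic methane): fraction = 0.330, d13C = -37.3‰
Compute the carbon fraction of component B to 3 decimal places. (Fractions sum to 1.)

Let f_B and f_C be the unknown fractions; fractions sum to 1 so f_B + f_C = 0.393.
Mass balance: Σ fᵢ·δᵢ = δ_bulk ⇒ f_B·(-34.3) + f_C·(-10.9) = -29.2 − (-20.010) = -9.190
Substitute f_C = 0.393 − f_B:
f_B·(-34.3 − -10.9) = -9.190 − 0.393×(-10.9) = -4.907
f_B = -4.907 / -23.4 = 0.2097

0.210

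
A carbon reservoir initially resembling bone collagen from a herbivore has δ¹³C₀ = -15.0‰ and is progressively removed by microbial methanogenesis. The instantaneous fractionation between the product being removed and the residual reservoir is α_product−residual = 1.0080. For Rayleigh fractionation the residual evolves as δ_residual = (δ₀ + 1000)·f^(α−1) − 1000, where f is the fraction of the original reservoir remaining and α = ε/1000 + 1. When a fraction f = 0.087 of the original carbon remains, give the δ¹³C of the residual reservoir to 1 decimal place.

-34.1‰

Rayleigh residual: δ_res = (δ₀ + 1000)·f^(α−1) − 1000
α − 1 = 0.00800
f^(α−1) = 0.087^(0.00800) = 0.980655
δ_res = (-15.0 + 1000) × 0.980655 − 1000 = 965.945 − 1000 = -34.06‰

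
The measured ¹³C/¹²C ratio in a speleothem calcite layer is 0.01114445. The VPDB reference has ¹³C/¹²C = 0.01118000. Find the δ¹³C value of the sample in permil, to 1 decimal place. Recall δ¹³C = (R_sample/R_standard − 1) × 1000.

-3.2 permil

δ¹³C = (R_sample / R_standard − 1) × 1000
R_sample / R_standard = 0.01114445 / 0.01118000 = 0.996820
δ¹³C = (0.996820 − 1) × 1000 = -3.18 permil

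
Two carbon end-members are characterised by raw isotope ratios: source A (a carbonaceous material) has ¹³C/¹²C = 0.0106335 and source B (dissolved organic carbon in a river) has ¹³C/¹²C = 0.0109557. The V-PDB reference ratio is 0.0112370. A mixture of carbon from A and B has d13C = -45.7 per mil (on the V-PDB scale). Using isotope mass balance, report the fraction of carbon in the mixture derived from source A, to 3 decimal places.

0.721

δ_A = (0.0106335/0.0112370 − 1)×1000 = (0.946293 − 1)×1000 = -53.707 per mil
δ_B = (0.0109557/0.0112370 − 1)×1000 = (0.974967 − 1)×1000 = -25.033 per mil
f_A = (δ_mix − δ_B)/(δ_A − δ_B) = (-45.7 − (-25.033))/(-53.707 − (-25.033))
f_A = -20.667 / -28.673 = 0.7208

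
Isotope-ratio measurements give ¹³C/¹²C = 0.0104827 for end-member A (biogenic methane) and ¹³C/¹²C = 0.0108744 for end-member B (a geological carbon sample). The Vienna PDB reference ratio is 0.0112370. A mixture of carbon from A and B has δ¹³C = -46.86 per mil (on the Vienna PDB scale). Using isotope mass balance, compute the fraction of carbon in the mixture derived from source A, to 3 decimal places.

0.419

δ_A = (0.0104827/0.0112370 − 1)×1000 = (0.932874 − 1)×1000 = -67.126 per mil
δ_B = (0.0108744/0.0112370 − 1)×1000 = (0.967732 − 1)×1000 = -32.268 per mil
f_A = (δ_mix − δ_B)/(δ_A − δ_B) = (-46.86 − (-32.268))/(-67.126 − (-32.268))
f_A = -14.592 / -34.858 = 0.4186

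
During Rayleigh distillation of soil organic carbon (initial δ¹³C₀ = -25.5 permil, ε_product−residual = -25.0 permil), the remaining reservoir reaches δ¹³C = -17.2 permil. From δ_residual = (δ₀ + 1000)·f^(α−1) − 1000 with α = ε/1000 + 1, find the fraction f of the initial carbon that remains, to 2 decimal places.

0.71

α − 1 = ε/1000 = -0.0250
(δ_res + 1000)/(δ₀ + 1000) = (-17.2 + 1000)/(-25.5 + 1000) = 982.8/974.5 = 1.008517
f = 1.008517^(1/-0.0250) = exp(ln(1.008517)/-0.0250) = exp(0.00848/-0.0250)
f = exp(-0.3392) = 0.7123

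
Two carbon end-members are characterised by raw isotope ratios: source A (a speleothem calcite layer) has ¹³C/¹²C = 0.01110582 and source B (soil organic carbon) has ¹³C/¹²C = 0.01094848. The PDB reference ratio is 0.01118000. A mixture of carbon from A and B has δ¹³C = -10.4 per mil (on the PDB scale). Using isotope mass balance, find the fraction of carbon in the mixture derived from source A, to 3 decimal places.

δ_A = (0.01110582/0.01118000 − 1)×1000 = (0.993365 − 1)×1000 = -6.635 per mil
δ_B = (0.01094848/0.01118000 − 1)×1000 = (0.979292 − 1)×1000 = -20.708 per mil
f_A = (δ_mix − δ_B)/(δ_A − δ_B) = (-10.4 − (-20.708))/(-6.635 − (-20.708))
f_A = 10.308 / 14.073 = 0.7325

0.732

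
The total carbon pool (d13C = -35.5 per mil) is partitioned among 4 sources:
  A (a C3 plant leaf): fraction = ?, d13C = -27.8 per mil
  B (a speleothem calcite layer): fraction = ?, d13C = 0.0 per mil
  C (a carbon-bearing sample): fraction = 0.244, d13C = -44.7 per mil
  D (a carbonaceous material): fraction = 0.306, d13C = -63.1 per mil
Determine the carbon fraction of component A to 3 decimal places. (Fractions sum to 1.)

0.190

Let f_A and f_B be the unknown fractions; fractions sum to 1 so f_A + f_B = 0.450.
Mass balance: Σ fᵢ·δᵢ = δ_bulk ⇒ f_A·(-27.8) + f_B·(0.0) = -35.5 − (-30.215) = -5.285
Substitute f_B = 0.450 − f_A:
f_A·(-27.8 − 0.0) = -5.285 − 0.450×(0.0) = -5.285
f_A = -5.285 / -27.8 = 0.1901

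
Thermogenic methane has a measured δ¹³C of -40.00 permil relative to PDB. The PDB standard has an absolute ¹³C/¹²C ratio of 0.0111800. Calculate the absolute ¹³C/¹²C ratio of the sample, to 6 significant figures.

0.0107328

R_sample = R_standard × (δ¹³C/1000 + 1)
R_sample = 0.0111800 × (-40.00/1000 + 1) = 0.0111800 × 0.960000
R_sample = 0.0107328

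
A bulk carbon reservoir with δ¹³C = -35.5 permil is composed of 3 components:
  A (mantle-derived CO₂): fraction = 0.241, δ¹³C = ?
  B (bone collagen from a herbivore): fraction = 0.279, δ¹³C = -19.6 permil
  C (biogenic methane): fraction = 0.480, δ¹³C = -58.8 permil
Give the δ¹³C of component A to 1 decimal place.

-7.5 permil

Isotope mass balance: δ_bulk = Σ fᵢ·δᵢ.
-35.5 = 0.241×δ_A + 0.279×(-19.6) + 0.480×(-58.8)
0.241·δ_A = -35.5 − (-33.692) = -1.808
δ_A = -1.808 / 0.241 = -7.50 permil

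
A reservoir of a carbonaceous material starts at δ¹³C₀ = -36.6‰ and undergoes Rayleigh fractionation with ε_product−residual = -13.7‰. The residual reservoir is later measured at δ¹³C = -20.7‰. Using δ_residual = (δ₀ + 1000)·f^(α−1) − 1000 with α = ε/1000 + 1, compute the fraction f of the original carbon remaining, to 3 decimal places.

α − 1 = ε/1000 = -0.0137
(δ_res + 1000)/(δ₀ + 1000) = (-20.7 + 1000)/(-36.6 + 1000) = 979.3/963.4 = 1.016504
f = 1.016504^(1/-0.0137) = exp(ln(1.016504)/-0.0137) = exp(0.01637/-0.0137)
f = exp(-1.1948) = 0.3028

0.303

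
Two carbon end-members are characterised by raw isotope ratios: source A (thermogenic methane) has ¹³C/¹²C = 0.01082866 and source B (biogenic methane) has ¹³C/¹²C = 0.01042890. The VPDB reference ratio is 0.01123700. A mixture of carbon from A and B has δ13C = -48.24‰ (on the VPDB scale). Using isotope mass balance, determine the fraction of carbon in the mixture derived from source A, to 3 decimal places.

δ_A = (0.01082866/0.01123700 − 1)×1000 = (0.963661 − 1)×1000 = -36.339‰
δ_B = (0.01042890/0.01123700 − 1)×1000 = (0.928086 − 1)×1000 = -71.914‰
f_A = (δ_mix − δ_B)/(δ_A − δ_B) = (-48.24 − (-71.914))/(-36.339 − (-71.914))
f_A = 23.674 / 35.575 = 0.6655

0.665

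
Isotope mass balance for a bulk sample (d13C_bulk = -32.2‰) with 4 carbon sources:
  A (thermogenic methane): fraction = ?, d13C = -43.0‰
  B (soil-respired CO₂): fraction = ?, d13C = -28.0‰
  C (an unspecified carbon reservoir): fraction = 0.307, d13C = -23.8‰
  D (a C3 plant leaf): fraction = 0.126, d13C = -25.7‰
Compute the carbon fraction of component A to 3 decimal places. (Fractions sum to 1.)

Let f_A and f_B be the unknown fractions; fractions sum to 1 so f_A + f_B = 0.567.
Mass balance: Σ fᵢ·δᵢ = δ_bulk ⇒ f_A·(-43.0) + f_B·(-28.0) = -32.2 − (-10.545) = -21.655
Substitute f_B = 0.567 − f_A:
f_A·(-43.0 − -28.0) = -21.655 − 0.567×(-28.0) = -5.779
f_A = -5.779 / -15.0 = 0.3853

0.385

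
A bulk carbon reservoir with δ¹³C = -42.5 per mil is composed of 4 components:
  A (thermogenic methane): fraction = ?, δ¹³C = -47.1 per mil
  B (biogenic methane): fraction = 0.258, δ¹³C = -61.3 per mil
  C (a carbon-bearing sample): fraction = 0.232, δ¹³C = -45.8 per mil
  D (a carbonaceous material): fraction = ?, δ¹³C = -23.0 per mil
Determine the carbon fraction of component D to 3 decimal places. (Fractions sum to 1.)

Let f_D and f_A be the unknown fractions; fractions sum to 1 so f_D + f_A = 0.510.
Mass balance: Σ fᵢ·δᵢ = δ_bulk ⇒ f_D·(-23.0) + f_A·(-47.1) = -42.5 − (-26.441) = -16.059
Substitute f_A = 0.510 − f_D:
f_D·(-23.0 − -47.1) = -16.059 − 0.510×(-47.1) = 7.962
f_D = 7.962 / 24.1 = 0.3304

0.330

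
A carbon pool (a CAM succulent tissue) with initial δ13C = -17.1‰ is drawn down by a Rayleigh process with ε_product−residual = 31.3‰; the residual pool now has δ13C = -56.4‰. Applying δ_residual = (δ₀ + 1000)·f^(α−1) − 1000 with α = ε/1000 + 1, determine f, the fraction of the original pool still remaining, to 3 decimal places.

α − 1 = ε/1000 = 0.0313
(δ_res + 1000)/(δ₀ + 1000) = (-56.4 + 1000)/(-17.1 + 1000) = 943.6/982.9 = 0.960016
f = 0.960016^(1/0.0313) = exp(ln(0.960016)/0.0313) = exp(-0.04081/0.0313)
f = exp(-1.3037) = 0.2715

0.272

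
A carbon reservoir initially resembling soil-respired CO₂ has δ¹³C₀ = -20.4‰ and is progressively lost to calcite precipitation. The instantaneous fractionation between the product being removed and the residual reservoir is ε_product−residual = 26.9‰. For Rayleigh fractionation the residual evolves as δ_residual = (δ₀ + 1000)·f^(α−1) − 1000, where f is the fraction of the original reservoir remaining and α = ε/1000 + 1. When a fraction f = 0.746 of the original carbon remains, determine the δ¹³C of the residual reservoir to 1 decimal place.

Rayleigh residual: δ_res = (δ₀ + 1000)·f^(α−1) − 1000
α = ε/1000 + 1 = 1.02690, so α − 1 = 0.02690
f^(α−1) = 0.746^(0.02690) = 0.992148
δ_res = (-20.4 + 1000) × 0.992148 − 1000 = 971.909 − 1000 = -28.09‰

-28.1‰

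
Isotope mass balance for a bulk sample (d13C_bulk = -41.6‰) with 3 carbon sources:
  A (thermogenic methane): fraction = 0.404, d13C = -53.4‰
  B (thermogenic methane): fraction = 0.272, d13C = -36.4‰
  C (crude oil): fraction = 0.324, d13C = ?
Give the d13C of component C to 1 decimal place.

-31.3‰

Isotope mass balance: δ_bulk = Σ fᵢ·δᵢ.
-41.6 = 0.404×(-53.4) + 0.272×(-36.4) + 0.324×δ_C
0.324·δ_C = -41.6 − (-31.474) = -10.126
δ_C = -10.126 / 0.324 = -31.25‰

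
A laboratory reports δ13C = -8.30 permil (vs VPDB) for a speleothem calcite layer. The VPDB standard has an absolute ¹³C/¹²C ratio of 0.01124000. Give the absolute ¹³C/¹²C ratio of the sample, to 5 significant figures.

R_sample = R_standard × (δ13C/1000 + 1)
R_sample = 0.01124000 × (-8.30/1000 + 1) = 0.01124000 × 0.991700
R_sample = 0.0111467

0.011147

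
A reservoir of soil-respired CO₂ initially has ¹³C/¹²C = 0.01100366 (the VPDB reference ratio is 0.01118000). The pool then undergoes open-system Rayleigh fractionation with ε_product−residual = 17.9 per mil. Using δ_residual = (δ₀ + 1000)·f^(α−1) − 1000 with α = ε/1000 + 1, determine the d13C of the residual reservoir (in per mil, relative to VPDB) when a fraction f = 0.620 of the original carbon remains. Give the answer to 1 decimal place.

-24.2 per mil

δ₀ = (0.01100366/0.01118000 − 1)×1000 = (0.984227 − 1)×1000 = -15.773 per mil
α − 1 = ε/1000 = 0.0179
f^(α−1) = 0.620^(0.0179) = 0.991480
δ_res = (-15.773 + 1000) × 0.991480 − 1000 = 975.841 − 1000 = -24.16 per mil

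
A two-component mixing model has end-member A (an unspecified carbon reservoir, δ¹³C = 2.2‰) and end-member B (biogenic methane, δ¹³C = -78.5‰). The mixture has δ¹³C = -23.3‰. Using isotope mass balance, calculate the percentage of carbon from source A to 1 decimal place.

68.4%

δ_mix = f_A·δ_A + (1 − f_A)·δ_B  ⇒  f_A = (δ_mix − δ_B)/(δ_A − δ_B)
f_A = (-23.3 − (-78.5)) / (2.2 − (-78.5))
f_A = 55.2 / 80.7 = 0.6840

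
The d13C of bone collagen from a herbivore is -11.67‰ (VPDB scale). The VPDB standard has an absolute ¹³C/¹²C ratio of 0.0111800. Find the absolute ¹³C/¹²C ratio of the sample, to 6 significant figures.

0.0110495

R_sample = R_standard × (d13C/1000 + 1)
R_sample = 0.0111800 × (-11.67/1000 + 1) = 0.0111800 × 0.988330
R_sample = 0.0110495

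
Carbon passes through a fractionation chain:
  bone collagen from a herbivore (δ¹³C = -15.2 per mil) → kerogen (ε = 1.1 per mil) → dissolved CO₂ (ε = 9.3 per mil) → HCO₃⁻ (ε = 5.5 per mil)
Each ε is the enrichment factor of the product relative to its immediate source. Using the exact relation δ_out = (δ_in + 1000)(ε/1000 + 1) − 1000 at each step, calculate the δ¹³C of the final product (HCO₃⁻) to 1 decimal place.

step 1: δ = (-15.20 + 1000)·(1.1/1000 + 1) − 1000 = -14.12 per mil
step 2: δ = (-14.12 + 1000)·(9.3/1000 + 1) − 1000 = -4.95 per mil
step 3: δ = (-4.95 + 1000)·(5.5/1000 + 1) − 1000 = 0.52 per mil

0.5 per mil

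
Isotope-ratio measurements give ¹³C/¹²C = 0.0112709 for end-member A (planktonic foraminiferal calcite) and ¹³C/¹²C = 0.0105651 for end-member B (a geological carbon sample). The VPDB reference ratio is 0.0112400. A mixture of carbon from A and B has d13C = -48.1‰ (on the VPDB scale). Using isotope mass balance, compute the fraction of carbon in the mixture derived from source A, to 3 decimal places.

δ_A = (0.0112709/0.0112400 − 1)×1000 = (1.002749 − 1)×1000 = 2.749‰
δ_B = (0.0105651/0.0112400 − 1)×1000 = (0.939956 − 1)×1000 = -60.044‰
f_A = (δ_mix − δ_B)/(δ_A − δ_B) = (-48.1 − (-60.044))/(2.749 − (-60.044))
f_A = 11.944 / 62.794 = 0.1902

0.190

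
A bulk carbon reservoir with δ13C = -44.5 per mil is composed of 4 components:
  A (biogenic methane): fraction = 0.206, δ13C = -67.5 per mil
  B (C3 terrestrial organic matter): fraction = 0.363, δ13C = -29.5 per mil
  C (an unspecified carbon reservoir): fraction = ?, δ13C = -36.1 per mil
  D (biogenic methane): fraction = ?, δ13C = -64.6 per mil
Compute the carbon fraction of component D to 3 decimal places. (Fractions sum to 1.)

0.152

Let f_D and f_C be the unknown fractions; fractions sum to 1 so f_D + f_C = 0.431.
Mass balance: Σ fᵢ·δᵢ = δ_bulk ⇒ f_D·(-64.6) + f_C·(-36.1) = -44.5 − (-24.613) = -19.887
Substitute f_C = 0.431 − f_D:
f_D·(-64.6 − -36.1) = -19.887 − 0.431×(-36.1) = -4.327
f_D = -4.327 / -28.5 = 0.1518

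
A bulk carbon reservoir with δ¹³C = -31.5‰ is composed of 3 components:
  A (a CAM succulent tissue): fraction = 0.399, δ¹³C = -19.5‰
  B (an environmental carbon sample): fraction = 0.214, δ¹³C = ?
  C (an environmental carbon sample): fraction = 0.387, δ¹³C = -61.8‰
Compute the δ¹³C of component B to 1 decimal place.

0.9‰

Isotope mass balance: δ_bulk = Σ fᵢ·δᵢ.
-31.5 = 0.399×(-19.5) + 0.214×δ_B + 0.387×(-61.8)
0.214·δ_B = -31.5 − (-31.697) = 0.197
δ_B = 0.197 / 0.214 = 0.92‰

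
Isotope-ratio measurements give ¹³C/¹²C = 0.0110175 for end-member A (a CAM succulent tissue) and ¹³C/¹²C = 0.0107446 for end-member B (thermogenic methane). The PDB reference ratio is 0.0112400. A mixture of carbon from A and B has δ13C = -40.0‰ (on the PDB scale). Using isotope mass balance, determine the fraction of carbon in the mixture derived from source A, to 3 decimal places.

0.168

δ_A = (0.0110175/0.0112400 − 1)×1000 = (0.980205 − 1)×1000 = -19.795‰
δ_B = (0.0107446/0.0112400 − 1)×1000 = (0.955925 − 1)×1000 = -44.075‰
f_A = (δ_mix − δ_B)/(δ_A − δ_B) = (-40.0 − (-44.075))/(-19.795 − (-44.075))
f_A = 4.075 / 24.279 = 0.1678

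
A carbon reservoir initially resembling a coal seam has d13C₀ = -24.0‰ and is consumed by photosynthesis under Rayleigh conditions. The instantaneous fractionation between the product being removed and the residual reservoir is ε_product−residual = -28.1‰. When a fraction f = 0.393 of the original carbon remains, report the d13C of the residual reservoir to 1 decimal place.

2.0‰

Rayleigh residual: δ_res = (δ₀ + 1000)·f^(α−1) − 1000
α = ε/1000 + 1 = 0.97190, so α − 1 = -0.02810
f^(α−1) = 0.393^(-0.02810) = 1.026591
δ_res = (-24.0 + 1000) × 1.026591 − 1000 = 1001.953 − 1000 = 1.95‰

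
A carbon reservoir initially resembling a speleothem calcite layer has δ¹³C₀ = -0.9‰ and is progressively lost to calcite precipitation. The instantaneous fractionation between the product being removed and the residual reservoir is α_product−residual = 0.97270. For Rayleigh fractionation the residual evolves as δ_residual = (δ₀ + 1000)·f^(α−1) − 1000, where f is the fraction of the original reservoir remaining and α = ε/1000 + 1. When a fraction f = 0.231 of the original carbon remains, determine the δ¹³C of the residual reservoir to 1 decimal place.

Rayleigh residual: δ_res = (δ₀ + 1000)·f^(α−1) − 1000
α − 1 = -0.02730
f^(α−1) = 0.231^(-0.02730) = 1.040815
δ_res = (-0.9 + 1000) × 1.040815 − 1000 = 1039.878 − 1000 = 39.88‰

39.9‰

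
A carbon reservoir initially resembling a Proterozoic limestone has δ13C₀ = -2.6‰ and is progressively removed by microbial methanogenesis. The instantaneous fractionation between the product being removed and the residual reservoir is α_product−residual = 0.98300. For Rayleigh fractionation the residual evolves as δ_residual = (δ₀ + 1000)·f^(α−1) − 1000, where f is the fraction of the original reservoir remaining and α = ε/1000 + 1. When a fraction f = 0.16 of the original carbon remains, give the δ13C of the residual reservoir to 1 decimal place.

Rayleigh residual: δ_res = (δ₀ + 1000)·f^(α−1) − 1000
α − 1 = -0.01700
f^(α−1) = 0.16^(-0.01700) = 1.031644
δ_res = (-2.6 + 1000) × 1.031644 − 1000 = 1028.962 − 1000 = 28.96‰

29.0‰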